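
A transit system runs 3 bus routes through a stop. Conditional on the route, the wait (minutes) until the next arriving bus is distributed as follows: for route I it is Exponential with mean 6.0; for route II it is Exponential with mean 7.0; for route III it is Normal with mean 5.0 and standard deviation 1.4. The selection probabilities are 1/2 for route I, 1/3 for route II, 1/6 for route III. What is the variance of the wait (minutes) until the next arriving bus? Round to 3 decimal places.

35.132

Per component, I: μ=6, E[X²]=72; II: μ=7, E[X²]=98; III: μ=5, E[X²]=26.96.
E[X] = 0.5·6 + 0.333333·7 + 0.166667·5 = 6.16667.
E[X²] = 0.5·72 + 0.333333·98 + 0.166667·26.96 = 73.16.
Var(X) = E[X²] − (E[X])² = 73.16 − 38.0278 = 35.1322.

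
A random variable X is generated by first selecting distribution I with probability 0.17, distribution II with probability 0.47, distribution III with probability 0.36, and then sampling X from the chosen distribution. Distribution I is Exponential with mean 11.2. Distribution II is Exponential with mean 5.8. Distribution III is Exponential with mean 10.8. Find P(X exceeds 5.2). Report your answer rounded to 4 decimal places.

0.5210

Conditional on each component, P(X > 5.2): I: 0.628584; II: 0.407974; III: 0.617867.
By total probability, P(X > 5.2) = 0.17·0.628584 + 0.47·0.407974 + 0.36·0.617867 = 0.521039.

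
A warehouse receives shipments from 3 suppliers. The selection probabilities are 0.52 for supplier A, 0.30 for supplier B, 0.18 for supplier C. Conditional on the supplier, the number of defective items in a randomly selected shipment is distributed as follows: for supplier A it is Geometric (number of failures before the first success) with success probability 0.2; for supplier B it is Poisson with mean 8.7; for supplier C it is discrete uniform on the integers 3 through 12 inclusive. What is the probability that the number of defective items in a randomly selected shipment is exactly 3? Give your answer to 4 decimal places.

0.0767

Conditional on each supplier, P(X = 3): A: 0.1024; B: 0.0182829; C: 0.1.
By total probability, P(X = 3) = 0.52·0.1024 + 0.3·0.0182829 + 0.18·0.1 = 0.0767329.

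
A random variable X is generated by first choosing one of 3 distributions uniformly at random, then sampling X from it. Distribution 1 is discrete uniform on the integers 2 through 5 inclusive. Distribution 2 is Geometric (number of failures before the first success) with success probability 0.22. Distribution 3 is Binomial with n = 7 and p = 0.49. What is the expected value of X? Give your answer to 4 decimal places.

3.4918

Component means — 1: 3.5; 2: 3.54545; 3: 3.43.
E[X] = 0.333333·3.5 + 0.333333·3.54545 + 0.333333·3.43 = 3.49182.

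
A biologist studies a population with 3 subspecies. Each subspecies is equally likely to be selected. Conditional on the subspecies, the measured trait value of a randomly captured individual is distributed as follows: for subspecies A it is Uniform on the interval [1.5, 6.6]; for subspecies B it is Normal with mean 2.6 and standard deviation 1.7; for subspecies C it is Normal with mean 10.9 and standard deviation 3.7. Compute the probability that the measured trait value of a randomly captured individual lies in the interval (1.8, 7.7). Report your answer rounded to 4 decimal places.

Conditional on each subspecies, P(1.8 < X < 7.7): A: 0.941176; B: 0.679683; C: 0.186599.
By total probability, P(1.8 < X < 7.7) = 0.333333·0.941176 + 0.333333·0.679683 + 0.333333·0.186599 = 0.602486.

0.6025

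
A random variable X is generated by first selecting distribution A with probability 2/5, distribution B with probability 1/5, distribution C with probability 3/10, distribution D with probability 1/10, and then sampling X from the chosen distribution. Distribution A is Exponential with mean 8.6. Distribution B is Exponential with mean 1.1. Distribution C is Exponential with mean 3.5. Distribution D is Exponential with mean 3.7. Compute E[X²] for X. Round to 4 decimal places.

69.7400

For each component E[X²] = Var + (mean)², giving A: 147.92; B: 2.42; C: 24.5; D: 27.38.
Overall E[X²] = 0.4·147.92 + 0.2·2.42 + 0.3·24.5 + 0.1·27.38 = 69.74.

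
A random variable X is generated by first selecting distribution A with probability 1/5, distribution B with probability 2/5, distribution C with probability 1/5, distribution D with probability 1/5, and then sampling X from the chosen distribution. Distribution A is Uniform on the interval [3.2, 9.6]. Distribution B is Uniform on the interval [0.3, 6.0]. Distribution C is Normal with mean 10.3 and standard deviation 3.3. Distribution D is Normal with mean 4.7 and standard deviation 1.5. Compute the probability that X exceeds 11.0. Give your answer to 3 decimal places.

0.083

Conditional on each component, P(X > 11.0): A: 0; B: 0; C: 0.416006; D: 1.33457e-05.
By total probability, P(X > 11.0) = 0.2·0 + 0.4·0 + 0.2·0.416006 + 0.2·1.33457e-05 = 0.0832039.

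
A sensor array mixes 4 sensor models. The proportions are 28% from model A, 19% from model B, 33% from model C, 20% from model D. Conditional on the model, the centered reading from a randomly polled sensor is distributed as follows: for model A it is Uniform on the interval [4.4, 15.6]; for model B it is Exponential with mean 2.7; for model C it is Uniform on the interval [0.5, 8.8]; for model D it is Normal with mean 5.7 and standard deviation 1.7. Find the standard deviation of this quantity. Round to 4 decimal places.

Per component, A: μ=10, E[X²]=110.453; B: μ=2.7, E[X²]=14.58; C: μ=4.65, E[X²]=27.3633; D: μ=5.7, E[X²]=35.38.
E[X] = 0.28·10 + 0.19·2.7 + 0.33·4.65 + 0.2·5.7 = 5.9875.
E[X²] = 0.28·110.453 + 0.19·14.58 + 0.33·27.3633 + 0.2·35.38 = 49.803.
Var(X) = E[X²] − (E[X])² = 49.803 − 35.8502 = 13.9529.
SD(X) = √13.9529 = 3.73536.

3.7354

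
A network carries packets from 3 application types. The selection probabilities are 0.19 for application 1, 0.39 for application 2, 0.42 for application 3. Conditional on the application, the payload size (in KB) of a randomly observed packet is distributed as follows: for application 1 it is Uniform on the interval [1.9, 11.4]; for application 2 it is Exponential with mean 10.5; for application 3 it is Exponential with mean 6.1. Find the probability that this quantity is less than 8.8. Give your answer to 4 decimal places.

0.6801

Conditional on each application, P(X < 8.8): 1: 0.726316; 2: 0.567466; 3: 0.763693.
By total probability, P(X < 8.8) = 0.19·0.726316 + 0.39·0.567466 + 0.42·0.763693 = 0.680063.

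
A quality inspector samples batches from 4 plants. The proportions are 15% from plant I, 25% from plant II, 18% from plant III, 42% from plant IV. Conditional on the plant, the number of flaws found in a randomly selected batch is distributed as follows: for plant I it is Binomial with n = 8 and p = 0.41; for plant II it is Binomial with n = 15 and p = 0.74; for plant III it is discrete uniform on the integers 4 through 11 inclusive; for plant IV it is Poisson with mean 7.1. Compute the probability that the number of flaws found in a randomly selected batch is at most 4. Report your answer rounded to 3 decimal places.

0.213

Conditional on each plant, P(X ≤ 4): I: 0.810462; II: 0.000169328; III: 0.125; IV: 0.164063.
By total probability, P(X ≤ 4) = 0.15·0.810462 + 0.25·0.000169328 + 0.18·0.125 + 0.42·0.164063 = 0.213018.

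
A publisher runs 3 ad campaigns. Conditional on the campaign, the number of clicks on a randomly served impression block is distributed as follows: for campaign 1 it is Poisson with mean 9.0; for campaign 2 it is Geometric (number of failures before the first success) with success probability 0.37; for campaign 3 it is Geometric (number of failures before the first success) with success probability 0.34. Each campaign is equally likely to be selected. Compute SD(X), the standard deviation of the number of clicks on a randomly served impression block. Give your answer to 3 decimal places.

4.230

Per component, 1: μ=9, E[X²]=90; 2: μ=1.7027, E[X²]=7.5011; 3: μ=1.94118, E[X²]=9.47751.
E[X] = 0.333333·9 + 0.333333·1.7027 + 0.333333·1.94118 = 4.21463.
E[X²] = 0.333333·90 + 0.333333·7.5011 + 0.333333·9.47751 = 35.6595.
Var(X) = E[X²] − (E[X])² = 35.6595 − 17.7631 = 17.8965.
SD(X) = √17.8965 = 4.23042.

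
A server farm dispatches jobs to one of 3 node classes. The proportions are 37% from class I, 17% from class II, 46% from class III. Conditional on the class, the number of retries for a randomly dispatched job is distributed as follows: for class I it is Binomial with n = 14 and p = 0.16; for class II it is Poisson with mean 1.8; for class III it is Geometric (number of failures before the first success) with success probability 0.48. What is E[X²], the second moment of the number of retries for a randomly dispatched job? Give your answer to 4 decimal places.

For each component E[X²] = Var + (mean)², giving I: 6.8992; II: 5.04; III: 3.43056.
Overall E[X²] = 0.37·6.8992 + 0.17·5.04 + 0.46·3.43056 = 4.98756.

4.9876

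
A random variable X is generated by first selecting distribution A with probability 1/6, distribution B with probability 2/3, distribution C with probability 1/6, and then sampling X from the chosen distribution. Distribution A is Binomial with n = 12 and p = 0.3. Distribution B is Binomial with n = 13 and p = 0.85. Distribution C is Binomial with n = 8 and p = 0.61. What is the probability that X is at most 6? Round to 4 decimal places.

Conditional on each component, P(X ≤ 6): A: 0.961399; B: 0.00126755; C: 0.882776.
By total probability, P(X ≤ 6) = 0.166667·0.961399 + 0.666667·0.00126755 + 0.166667·0.882776 = 0.308208.

0.3082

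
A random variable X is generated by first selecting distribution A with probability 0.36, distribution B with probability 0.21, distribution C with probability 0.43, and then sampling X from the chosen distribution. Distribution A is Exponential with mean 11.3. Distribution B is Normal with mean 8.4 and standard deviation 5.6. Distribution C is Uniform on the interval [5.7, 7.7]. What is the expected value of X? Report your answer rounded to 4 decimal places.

Component means — A: 11.3; B: 8.4; C: 6.7.
E[X] = 0.36·11.3 + 0.21·8.4 + 0.43·6.7 = 8.713.

8.7130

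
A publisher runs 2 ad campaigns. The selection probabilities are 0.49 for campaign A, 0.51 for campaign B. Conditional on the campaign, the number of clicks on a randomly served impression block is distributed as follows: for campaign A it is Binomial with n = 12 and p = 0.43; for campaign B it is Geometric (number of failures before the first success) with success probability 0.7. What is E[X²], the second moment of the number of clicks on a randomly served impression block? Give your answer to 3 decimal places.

For each component E[X²] = Var + (mean)², giving A: 29.5668; B: 0.795918.
Overall E[X²] = 0.49·29.5668 + 0.51·0.795918 = 14.8937.

14.894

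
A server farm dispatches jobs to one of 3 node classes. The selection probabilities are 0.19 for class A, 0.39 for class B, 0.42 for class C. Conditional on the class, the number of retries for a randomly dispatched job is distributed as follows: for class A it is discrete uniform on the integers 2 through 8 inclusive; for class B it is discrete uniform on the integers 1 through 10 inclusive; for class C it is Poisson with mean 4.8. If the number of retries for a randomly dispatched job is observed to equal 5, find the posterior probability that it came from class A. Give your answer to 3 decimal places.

Likelihoods P(X=5 | ·): A: 0.142857; B: 0.1; C: 0.174748.
Posterior ∝ prior × likelihood. Numerator for A: 0.19·0.142857 = 0.0271429.
Normalizing constant: 0.19·0.142857 + 0.39·0.1 + 0.42·0.174748 = 0.139537.
P(A | observation) = 0.0271429 / 0.139537 = 0.194521.

0.195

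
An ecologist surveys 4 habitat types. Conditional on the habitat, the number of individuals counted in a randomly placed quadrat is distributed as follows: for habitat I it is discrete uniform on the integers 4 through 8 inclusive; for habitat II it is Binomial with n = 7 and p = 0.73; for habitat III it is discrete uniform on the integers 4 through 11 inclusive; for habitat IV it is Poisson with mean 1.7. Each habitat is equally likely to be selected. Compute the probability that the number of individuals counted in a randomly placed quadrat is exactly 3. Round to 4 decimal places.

Conditional on each habitat, P(X = 3): I: 0; II: 0.0723589; III: 0; IV: 0.149587.
By total probability, P(X = 3) = 0.25·0 + 0.25·0.0723589 + 0.25·0 + 0.25·0.149587 = 0.0554866.

0.0555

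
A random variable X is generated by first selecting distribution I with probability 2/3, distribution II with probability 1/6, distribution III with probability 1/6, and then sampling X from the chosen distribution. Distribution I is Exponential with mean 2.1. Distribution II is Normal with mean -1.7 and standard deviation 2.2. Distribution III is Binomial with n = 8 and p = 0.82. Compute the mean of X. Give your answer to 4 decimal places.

2.2100

Component means — I: 2.1; II: -1.7; III: 6.56.
E[X] = 0.666667·2.1 + 0.166667·-1.7 + 0.166667·6.56 = 2.21.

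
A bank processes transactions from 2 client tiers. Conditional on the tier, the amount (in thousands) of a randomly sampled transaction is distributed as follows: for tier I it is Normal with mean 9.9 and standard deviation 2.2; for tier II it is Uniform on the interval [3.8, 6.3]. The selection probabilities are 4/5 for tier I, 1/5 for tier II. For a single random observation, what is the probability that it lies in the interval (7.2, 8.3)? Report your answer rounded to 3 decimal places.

0.099

Conditional on each tier, P(7.2 < X < 8.3): I: 0.123669; II: 0.
By total probability, P(7.2 < X < 8.3) = 0.8·0.123669 + 0.2·0 = 0.0989355.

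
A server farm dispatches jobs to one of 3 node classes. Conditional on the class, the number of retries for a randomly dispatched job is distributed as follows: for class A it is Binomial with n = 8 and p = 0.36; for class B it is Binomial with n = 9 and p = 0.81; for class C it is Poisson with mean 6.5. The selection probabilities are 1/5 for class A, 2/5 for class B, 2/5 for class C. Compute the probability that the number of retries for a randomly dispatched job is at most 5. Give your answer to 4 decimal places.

Conditional on each class, P(X ≤ 5): A: 0.970741; B: 0.0730086; C: 0.369041.
By total probability, P(X ≤ 5) = 0.2·0.970741 + 0.4·0.0730086 + 0.4·0.369041 = 0.370968.

0.3710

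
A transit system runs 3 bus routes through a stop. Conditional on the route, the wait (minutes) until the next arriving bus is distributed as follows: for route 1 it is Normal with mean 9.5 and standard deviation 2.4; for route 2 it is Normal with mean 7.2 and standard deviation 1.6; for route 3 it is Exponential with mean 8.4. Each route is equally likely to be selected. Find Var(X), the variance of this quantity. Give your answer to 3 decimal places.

27.176

Per component, 1: μ=9.5, E[X²]=96.01; 2: μ=7.2, E[X²]=54.4; 3: μ=8.4, E[X²]=141.12.
E[X] = 0.333333·9.5 + 0.333333·7.2 + 0.333333·8.4 = 8.36667.
E[X²] = 0.333333·96.01 + 0.333333·54.4 + 0.333333·141.12 = 97.1767.
Var(X) = E[X²] − (E[X])² = 97.1767 − 70.0011 = 27.1756.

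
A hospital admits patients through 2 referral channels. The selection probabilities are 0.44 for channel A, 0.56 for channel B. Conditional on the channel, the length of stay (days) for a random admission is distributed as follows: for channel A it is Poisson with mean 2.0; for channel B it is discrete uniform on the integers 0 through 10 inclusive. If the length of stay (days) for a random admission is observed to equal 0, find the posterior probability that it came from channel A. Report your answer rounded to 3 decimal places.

0.539

Likelihoods P(X=0 | ·): A: 0.135335; B: 0.0909091.
Posterior ∝ prior × likelihood. Numerator for A: 0.44·0.135335 = 0.0595475.
Normalizing constant: 0.44·0.135335 + 0.56·0.0909091 = 0.110457.
P(A | observation) = 0.0595475 / 0.110457 = 0.539103.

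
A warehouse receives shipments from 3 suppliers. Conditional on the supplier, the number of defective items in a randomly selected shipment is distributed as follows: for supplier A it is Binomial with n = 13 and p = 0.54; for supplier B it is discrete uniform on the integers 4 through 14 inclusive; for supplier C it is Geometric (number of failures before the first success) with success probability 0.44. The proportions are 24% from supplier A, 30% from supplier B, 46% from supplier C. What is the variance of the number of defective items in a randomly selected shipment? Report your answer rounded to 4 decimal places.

17.2746

Per component, A: μ=7.02, E[X²]=52.5096; B: μ=9, E[X²]=91; C: μ=1.27273, E[X²]=4.5124.
E[X] = 0.24·7.02 + 0.3·9 + 0.46·1.27273 = 4.97025.
E[X²] = 0.24·52.5096 + 0.3·91 + 0.46·4.5124 = 41.978.
Var(X) = E[X²] − (E[X])² = 41.978 − 24.7034 = 17.2746.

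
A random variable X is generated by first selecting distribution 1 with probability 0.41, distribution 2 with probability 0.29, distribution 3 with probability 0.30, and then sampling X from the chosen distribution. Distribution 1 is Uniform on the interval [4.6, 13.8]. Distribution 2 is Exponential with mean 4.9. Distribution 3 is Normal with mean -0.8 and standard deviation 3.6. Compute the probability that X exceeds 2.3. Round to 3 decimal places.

Conditional on each component, P(X > 2.3): 1: 1; 2: 0.625385; 3: 0.194588.
By total probability, P(X > 2.3) = 0.41·1 + 0.29·0.625385 + 0.3·0.194588 = 0.649738.

0.650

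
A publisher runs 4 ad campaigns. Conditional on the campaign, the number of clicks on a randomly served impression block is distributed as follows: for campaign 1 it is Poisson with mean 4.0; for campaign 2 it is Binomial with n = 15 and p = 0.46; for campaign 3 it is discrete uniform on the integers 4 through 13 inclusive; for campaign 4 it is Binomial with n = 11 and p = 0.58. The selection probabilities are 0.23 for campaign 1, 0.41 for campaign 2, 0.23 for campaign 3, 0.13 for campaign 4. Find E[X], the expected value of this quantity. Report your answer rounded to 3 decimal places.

Component means — 1: 4; 2: 6.9; 3: 8.5; 4: 6.38.
E[X] = 0.23·4 + 0.41·6.9 + 0.23·8.5 + 0.13·6.38 = 6.5334.

6.533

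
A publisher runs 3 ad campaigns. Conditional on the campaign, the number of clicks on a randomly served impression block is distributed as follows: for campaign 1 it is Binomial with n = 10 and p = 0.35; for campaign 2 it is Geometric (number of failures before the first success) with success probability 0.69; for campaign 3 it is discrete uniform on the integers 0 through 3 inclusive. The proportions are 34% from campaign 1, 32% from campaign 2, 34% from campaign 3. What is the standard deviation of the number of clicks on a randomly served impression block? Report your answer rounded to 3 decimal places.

Per component, 1: μ=3.5, E[X²]=14.525; 2: μ=0.449275, E[X²]=0.852972; 3: μ=1.5, E[X²]=3.5.
E[X] = 0.34·3.5 + 0.32·0.449275 + 0.34·1.5 = 1.84377.
E[X²] = 0.34·14.525 + 0.32·0.852972 + 0.34·3.5 = 6.40145.
Var(X) = E[X²] − (E[X])² = 6.40145 − 3.39948 = 3.00197.
SD(X) = √3.00197 = 1.73262.

1.733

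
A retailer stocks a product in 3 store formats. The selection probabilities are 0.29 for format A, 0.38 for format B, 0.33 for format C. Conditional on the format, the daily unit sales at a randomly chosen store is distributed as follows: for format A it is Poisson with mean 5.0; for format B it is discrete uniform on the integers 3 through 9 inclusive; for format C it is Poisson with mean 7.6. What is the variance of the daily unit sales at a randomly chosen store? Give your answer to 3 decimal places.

Per component, A: μ=5, E[X²]=30; B: μ=6, E[X²]=40; C: μ=7.6, E[X²]=65.36.
E[X] = 0.29·5 + 0.38·6 + 0.33·7.6 = 6.238.
E[X²] = 0.29·30 + 0.38·40 + 0.33·65.36 = 45.4688.
Var(X) = E[X²] − (E[X])² = 45.4688 − 38.9126 = 6.55616.

6.556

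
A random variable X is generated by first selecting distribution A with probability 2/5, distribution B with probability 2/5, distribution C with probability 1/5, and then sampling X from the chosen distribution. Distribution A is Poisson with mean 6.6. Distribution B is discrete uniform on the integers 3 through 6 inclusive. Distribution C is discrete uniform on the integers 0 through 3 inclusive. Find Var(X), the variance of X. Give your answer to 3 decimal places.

6.896

Per component, A: μ=6.6, E[X²]=50.16; B: μ=4.5, E[X²]=21.5; C: μ=1.5, E[X²]=3.5.
E[X] = 0.4·6.6 + 0.4·4.5 + 0.2·1.5 = 4.74.
E[X²] = 0.4·50.16 + 0.4·21.5 + 0.2·3.5 = 29.364.
Var(X) = E[X²] − (E[X])² = 29.364 − 22.4676 = 6.8964.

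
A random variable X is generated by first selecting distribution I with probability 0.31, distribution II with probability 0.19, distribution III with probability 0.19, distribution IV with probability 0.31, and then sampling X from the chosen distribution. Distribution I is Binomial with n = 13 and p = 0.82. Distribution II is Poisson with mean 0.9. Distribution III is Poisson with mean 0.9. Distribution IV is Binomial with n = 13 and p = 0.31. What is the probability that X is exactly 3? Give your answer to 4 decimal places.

Conditional on each component, P(X = 3): I: 5.63031e-06; II: 0.0493982; III: 0.0493982; IV: 0.208421.
By total probability, P(X = 3) = 0.31·5.63031e-06 + 0.19·0.0493982 + 0.19·0.0493982 + 0.31·0.208421 = 0.0833837.

0.0834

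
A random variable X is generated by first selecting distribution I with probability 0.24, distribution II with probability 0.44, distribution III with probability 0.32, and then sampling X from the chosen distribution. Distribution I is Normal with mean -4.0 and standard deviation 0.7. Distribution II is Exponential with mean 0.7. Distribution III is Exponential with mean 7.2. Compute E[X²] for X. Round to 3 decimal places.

37.566

For each component E[X²] = Var + (mean)², giving I: 16.49; II: 0.98; III: 103.68.
Overall E[X²] = 0.24·16.49 + 0.44·0.98 + 0.32·103.68 = 37.5664.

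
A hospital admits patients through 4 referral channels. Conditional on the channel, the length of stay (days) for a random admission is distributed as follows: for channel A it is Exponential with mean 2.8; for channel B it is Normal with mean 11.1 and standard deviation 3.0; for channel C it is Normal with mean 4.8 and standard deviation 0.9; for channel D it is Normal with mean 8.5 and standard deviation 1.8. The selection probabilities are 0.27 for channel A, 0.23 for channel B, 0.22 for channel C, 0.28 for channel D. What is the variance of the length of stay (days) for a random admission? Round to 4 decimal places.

15.5311

Per component, A: μ=2.8, E[X²]=15.68; B: μ=11.1, E[X²]=132.21; C: μ=4.8, E[X²]=23.85; D: μ=8.5, E[X²]=75.49.
E[X] = 0.27·2.8 + 0.23·11.1 + 0.22·4.8 + 0.28·8.5 = 6.745.
E[X²] = 0.27·15.68 + 0.23·132.21 + 0.22·23.85 + 0.28·75.49 = 61.0261.
Var(X) = E[X²] − (E[X])² = 61.0261 − 45.495 = 15.5311.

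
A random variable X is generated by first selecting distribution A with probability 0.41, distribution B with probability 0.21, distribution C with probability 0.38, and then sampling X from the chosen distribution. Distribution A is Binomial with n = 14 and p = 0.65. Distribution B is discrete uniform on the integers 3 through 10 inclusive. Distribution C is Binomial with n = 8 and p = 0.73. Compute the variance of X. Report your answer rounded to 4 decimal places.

Per component, A: μ=9.1, E[X²]=85.995; B: μ=6.5, E[X²]=47.5; C: μ=5.84, E[X²]=35.6824.
E[X] = 0.41·9.1 + 0.21·6.5 + 0.38·5.84 = 7.3152.
E[X²] = 0.41·85.995 + 0.21·47.5 + 0.38·35.6824 = 58.7923.
Var(X) = E[X²] − (E[X])² = 58.7923 − 53.5122 = 5.28011.

5.2801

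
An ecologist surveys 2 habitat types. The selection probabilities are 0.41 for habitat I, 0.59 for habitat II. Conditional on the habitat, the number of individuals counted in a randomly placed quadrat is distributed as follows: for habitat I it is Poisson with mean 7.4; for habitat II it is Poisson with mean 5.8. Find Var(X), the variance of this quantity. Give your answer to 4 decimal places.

7.0753

Per component, I: μ=7.4, E[X²]=62.16; II: μ=5.8, E[X²]=39.44.
E[X] = 0.41·7.4 + 0.59·5.8 = 6.456.
E[X²] = 0.41·62.16 + 0.59·39.44 = 48.7552.
Var(X) = E[X²] − (E[X])² = 48.7552 − 41.6799 = 7.07526.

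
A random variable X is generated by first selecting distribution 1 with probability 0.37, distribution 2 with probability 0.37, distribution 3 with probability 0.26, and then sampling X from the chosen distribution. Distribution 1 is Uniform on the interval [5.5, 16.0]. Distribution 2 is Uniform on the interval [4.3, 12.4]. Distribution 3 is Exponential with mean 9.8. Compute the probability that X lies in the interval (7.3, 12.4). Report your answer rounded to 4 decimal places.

Conditional on each component, P(7.3 < X < 12.4): 1: 0.485714; 2: 0.62963; 3: 0.19263.
By total probability, P(7.3 < X < 12.4) = 0.37·0.485714 + 0.37·0.62963 + 0.26·0.19263 = 0.462761.

0.4628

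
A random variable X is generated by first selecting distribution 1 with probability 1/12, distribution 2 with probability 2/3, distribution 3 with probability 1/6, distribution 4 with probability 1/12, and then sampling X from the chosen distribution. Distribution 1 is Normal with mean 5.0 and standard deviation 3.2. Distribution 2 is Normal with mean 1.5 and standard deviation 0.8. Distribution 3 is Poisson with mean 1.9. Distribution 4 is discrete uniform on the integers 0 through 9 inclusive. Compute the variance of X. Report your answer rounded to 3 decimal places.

Per component, 1: μ=5, E[X²]=35.24; 2: μ=1.5, E[X²]=2.89; 3: μ=1.9, E[X²]=5.51; 4: μ=4.5, E[X²]=28.5.
E[X] = 0.0833333·5 + 0.666667·1.5 + 0.166667·1.9 + 0.0833333·4.5 = 2.10833.
E[X²] = 0.0833333·35.24 + 0.666667·2.89 + 0.166667·5.51 + 0.0833333·28.5 = 8.15667.
Var(X) = E[X²] − (E[X])² = 8.15667 − 4.44507 = 3.7116.

3.712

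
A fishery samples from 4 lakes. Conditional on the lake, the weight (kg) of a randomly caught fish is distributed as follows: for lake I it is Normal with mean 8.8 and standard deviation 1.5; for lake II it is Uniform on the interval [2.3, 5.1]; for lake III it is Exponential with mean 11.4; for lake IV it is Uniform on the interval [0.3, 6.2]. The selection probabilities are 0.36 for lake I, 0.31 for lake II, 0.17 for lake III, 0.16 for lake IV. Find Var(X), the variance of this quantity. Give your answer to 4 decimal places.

33.6018

Per component, I: μ=8.8, E[X²]=79.69; II: μ=3.7, E[X²]=14.3433; III: μ=11.4, E[X²]=259.92; IV: μ=3.25, E[X²]=13.4633.
E[X] = 0.36·8.8 + 0.31·3.7 + 0.17·11.4 + 0.16·3.25 = 6.773.
E[X²] = 0.36·79.69 + 0.31·14.3433 + 0.17·259.92 + 0.16·13.4633 = 79.4754.
Var(X) = E[X²] − (E[X])² = 79.4754 − 45.8735 = 33.6018.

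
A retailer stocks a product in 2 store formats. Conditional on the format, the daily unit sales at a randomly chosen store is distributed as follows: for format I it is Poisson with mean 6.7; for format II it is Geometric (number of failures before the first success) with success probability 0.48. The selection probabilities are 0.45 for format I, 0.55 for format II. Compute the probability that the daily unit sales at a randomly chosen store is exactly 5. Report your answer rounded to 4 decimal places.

0.0724

Conditional on each format, P(X = 5): I: 0.13849; II: 0.0182498.
By total probability, P(X = 5) = 0.45·0.13849 + 0.55·0.0182498 = 0.0723581.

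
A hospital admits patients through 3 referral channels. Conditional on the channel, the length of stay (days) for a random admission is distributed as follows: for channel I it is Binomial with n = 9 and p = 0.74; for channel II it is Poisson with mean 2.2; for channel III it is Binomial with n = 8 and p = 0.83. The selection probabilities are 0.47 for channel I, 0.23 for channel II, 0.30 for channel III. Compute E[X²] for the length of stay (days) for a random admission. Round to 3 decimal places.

For each component E[X²] = Var + (mean)², giving I: 46.0872; II: 7.04; III: 45.2184.
Overall E[X²] = 0.47·46.0872 + 0.23·7.04 + 0.3·45.2184 = 36.8457.

36.846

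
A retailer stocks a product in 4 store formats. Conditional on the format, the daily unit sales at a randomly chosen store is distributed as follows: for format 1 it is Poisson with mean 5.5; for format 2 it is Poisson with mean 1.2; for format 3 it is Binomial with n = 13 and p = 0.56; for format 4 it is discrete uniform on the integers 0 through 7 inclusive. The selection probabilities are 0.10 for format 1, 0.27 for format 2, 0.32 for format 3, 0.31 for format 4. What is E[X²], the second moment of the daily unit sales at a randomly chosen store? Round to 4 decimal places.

For each component E[X²] = Var + (mean)², giving 1: 35.75; 2: 2.64; 3: 56.2016; 4: 17.5.
Overall E[X²] = 0.1·35.75 + 0.27·2.64 + 0.32·56.2016 + 0.31·17.5 = 27.6973.

27.6973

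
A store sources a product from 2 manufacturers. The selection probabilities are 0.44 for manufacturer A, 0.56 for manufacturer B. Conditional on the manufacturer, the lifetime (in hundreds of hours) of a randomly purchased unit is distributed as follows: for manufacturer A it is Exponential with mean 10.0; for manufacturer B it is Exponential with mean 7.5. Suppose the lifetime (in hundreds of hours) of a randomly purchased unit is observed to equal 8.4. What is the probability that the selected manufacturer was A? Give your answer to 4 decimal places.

0.4381

Likelihoods f(8.4 | ·): A: 0.0431711; B: 0.043504.
Posterior ∝ prior × likelihood. Numerator for A: 0.44·0.0431711 = 0.0189953.
Normalizing constant: 0.44·0.0431711 + 0.56·0.043504 = 0.0433575.
P(A | observation) = 0.0189953 / 0.0433575 = 0.438108.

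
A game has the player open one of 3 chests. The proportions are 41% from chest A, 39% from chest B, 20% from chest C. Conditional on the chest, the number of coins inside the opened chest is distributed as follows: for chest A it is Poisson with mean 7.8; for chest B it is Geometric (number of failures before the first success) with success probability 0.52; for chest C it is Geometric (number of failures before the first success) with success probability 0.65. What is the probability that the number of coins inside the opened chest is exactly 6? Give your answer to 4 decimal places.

Conditional on each chest, P(X = 6): A: 0.128156; B: 0.00635991; C: 0.00119487.
By total probability, P(X = 6) = 0.41·0.128156 + 0.39·0.00635991 + 0.2·0.00119487 = 0.0552632.

0.0553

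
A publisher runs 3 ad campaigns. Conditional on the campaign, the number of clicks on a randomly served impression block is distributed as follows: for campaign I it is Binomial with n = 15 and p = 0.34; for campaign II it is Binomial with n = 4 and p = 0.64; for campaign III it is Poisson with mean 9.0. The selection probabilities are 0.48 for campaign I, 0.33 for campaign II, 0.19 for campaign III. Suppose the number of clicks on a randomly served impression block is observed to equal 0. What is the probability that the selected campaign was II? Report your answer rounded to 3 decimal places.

0.852

Likelihoods P(X=0 | ·): I: 0.00196408; II: 0.0167962; III: 0.00012341.
Posterior ∝ prior × likelihood. Numerator for II: 0.33·0.0167962 = 0.00554273.
Normalizing constant: 0.48·0.00196408 + 0.33·0.0167962 + 0.19·0.00012341 = 0.00650894.
P(II | observation) = 0.00554273 / 0.00650894 = 0.851557.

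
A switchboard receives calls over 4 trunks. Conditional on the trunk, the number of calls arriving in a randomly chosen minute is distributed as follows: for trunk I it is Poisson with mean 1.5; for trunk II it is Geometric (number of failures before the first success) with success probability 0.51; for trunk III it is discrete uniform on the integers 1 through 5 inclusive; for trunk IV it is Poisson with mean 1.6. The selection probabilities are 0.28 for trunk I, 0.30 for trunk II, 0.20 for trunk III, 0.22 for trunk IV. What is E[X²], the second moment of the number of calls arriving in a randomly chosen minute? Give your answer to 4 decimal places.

5.0073

For each component E[X²] = Var + (mean)², giving I: 3.75; II: 2.807; III: 11; IV: 4.16.
Overall E[X²] = 0.28·3.75 + 0.3·2.807 + 0.2·11 + 0.22·4.16 = 5.0073.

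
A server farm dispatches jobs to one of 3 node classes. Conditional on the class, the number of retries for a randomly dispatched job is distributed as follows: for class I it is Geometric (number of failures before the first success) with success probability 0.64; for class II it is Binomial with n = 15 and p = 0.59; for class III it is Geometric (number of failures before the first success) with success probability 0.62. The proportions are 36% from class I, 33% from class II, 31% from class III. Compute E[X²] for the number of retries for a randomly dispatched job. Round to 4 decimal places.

27.8970

For each component E[X²] = Var + (mean)², giving I: 1.19531; II: 81.951; III: 1.3642.
Overall E[X²] = 0.36·1.19531 + 0.33·81.951 + 0.31·1.3642 = 27.897.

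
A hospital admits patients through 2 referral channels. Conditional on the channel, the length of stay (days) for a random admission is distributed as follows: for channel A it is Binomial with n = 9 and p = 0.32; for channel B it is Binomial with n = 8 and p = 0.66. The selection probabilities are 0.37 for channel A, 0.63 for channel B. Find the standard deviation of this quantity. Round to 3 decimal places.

1.788

Per component, A: μ=2.88, E[X²]=10.2528; B: μ=5.28, E[X²]=29.6736.
E[X] = 0.37·2.88 + 0.63·5.28 = 4.392.
E[X²] = 0.37·10.2528 + 0.63·29.6736 = 22.4879.
Var(X) = E[X²] − (E[X])² = 22.4879 − 19.2897 = 3.19824.
SD(X) = √3.19824 = 1.78836.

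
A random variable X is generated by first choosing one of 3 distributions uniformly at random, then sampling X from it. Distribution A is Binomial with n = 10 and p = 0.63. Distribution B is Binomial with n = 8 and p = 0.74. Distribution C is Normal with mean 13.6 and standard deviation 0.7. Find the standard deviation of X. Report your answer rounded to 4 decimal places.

Per component, A: μ=6.3, E[X²]=42.021; B: μ=5.92, E[X²]=36.5856; C: μ=13.6, E[X²]=185.45.
E[X] = 0.333333·6.3 + 0.333333·5.92 + 0.333333·13.6 = 8.60667.
E[X²] = 0.333333·42.021 + 0.333333·36.5856 + 0.333333·185.45 = 88.0189.
Var(X) = E[X²] − (E[X])² = 88.0189 − 74.0747 = 13.9442.
SD(X) = √13.9442 = 3.73419.

3.7342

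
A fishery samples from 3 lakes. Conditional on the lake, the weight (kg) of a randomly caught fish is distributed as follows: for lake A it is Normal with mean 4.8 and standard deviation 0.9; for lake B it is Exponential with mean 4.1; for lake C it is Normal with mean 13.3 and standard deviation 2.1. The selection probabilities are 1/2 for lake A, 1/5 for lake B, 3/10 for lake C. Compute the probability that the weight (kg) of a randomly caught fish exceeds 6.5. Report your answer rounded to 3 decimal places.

Conditional on each lake, P(X > 6.5): A: 0.0294534; B: 0.204873; C: 0.999398.
By total probability, P(X > 6.5) = 0.5·0.0294534 + 0.2·0.204873 + 0.3·0.999398 = 0.355521.

0.356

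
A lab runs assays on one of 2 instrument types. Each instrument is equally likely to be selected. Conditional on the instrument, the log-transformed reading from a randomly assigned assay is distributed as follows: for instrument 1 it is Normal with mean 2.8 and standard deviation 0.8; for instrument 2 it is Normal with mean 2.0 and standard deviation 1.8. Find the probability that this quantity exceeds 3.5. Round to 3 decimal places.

Conditional on each instrument, P(X > 3.5): 1: 0.190787; 2: 0.202328.
By total probability, P(X > 3.5) = 0.5·0.190787 + 0.5·0.202328 = 0.196558.

0.197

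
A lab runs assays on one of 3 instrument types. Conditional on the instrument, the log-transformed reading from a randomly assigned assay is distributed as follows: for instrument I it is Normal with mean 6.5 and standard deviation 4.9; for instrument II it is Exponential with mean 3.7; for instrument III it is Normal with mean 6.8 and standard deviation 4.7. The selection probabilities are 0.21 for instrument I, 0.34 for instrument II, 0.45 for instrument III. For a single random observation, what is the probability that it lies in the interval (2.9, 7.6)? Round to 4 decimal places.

Conditional on each instrument, P(2.9 < X < 7.6): I: 0.357549; II: 0.328461; III: 0.364249.
By total probability, P(2.9 < X < 7.6) = 0.21·0.357549 + 0.34·0.328461 + 0.45·0.364249 = 0.350674.

0.3507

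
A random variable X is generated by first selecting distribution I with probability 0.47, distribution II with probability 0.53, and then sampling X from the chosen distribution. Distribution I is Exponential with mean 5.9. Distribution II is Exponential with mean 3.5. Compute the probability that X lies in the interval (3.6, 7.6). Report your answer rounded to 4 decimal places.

Conditional on each component, P(3.6 < X < 7.6): I: 0.267474; II: 0.243503.
By total probability, P(3.6 < X < 7.6) = 0.47·0.267474 + 0.53·0.243503 = 0.254769.

0.2548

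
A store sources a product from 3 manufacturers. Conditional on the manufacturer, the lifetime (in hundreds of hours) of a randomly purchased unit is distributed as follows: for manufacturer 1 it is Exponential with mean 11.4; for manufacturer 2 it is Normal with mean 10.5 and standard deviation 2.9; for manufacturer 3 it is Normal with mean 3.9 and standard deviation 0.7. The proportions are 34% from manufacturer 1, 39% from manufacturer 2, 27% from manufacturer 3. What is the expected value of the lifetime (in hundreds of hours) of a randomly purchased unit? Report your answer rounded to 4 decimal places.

9.0240

Component means — 1: 11.4; 2: 10.5; 3: 3.9.
E[X] = 0.34·11.4 + 0.39·10.5 + 0.27·3.9 = 9.024.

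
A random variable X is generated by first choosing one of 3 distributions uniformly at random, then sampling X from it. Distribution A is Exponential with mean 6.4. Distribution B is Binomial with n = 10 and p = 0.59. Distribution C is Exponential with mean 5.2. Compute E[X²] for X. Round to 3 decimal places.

57.743

For each component E[X²] = Var + (mean)², giving A: 81.92; B: 37.229; C: 54.08.
Overall E[X²] = 0.333333·81.92 + 0.333333·37.229 + 0.333333·54.08 = 57.743.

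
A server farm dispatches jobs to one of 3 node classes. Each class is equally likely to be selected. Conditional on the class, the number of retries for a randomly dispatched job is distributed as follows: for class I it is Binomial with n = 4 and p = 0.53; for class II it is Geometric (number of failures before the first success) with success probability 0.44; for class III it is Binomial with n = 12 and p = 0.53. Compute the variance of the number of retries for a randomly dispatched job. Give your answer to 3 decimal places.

Per component, I: μ=2.12, E[X²]=5.4908; II: μ=1.27273, E[X²]=4.5124; III: μ=6.36, E[X²]=43.4388.
E[X] = 0.333333·2.12 + 0.333333·1.27273 + 0.333333·6.36 = 3.25091.
E[X²] = 0.333333·5.4908 + 0.333333·4.5124 + 0.333333·43.4388 = 17.814.
Var(X) = E[X²] − (E[X])² = 17.814 − 10.5684 = 7.24559.

7.246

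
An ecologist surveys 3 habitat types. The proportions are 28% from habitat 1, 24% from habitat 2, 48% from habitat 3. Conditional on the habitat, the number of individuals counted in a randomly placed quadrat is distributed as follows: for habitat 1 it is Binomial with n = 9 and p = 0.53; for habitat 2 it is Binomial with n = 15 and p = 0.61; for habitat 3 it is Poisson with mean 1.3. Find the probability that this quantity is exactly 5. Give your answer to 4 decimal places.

Conditional on each habitat, P(X = 5): 1: 0.257123; 2: 0.0206467; 3: 0.00843243.
By total probability, P(X = 5) = 0.28·0.257123 + 0.24·0.0206467 + 0.48·0.00843243 = 0.0809973.

0.0810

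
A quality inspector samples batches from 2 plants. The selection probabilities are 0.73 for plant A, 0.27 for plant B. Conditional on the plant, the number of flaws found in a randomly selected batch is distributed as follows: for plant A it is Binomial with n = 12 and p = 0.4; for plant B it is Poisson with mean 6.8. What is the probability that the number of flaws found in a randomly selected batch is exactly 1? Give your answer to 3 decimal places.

Conditional on each plant, P(X = 1): A: 0.0174143; B: 0.00757367.
By total probability, P(X = 1) = 0.73·0.0174143 + 0.27·0.00757367 = 0.0147573.

0.015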